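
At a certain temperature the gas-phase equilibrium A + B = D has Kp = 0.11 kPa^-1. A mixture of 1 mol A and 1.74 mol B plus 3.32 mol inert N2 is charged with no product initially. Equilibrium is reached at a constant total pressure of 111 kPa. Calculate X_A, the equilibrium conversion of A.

X = 0.703

Let X = conversion of A (basis 1 mol A); extent of reaction ξ = X.
Species balance: n_A = 1 − X; n_B = 1.74 − X; n_D = X; n_I = 3.32 (inert).
Summing: n_T = 6.06 − X.
y_i = n_i/n_T, p_i = y_i·P. Kp = p_D / (p_A p_B).
Equating to 0.11 kPa^-1 and solving on 0 < X < 1: X = 0.703.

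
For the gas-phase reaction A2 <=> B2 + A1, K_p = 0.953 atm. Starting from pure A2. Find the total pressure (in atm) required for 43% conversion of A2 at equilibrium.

Take 1 mol A2 as basis and let X be its fractional conversion, so ξ = X.
Species balance: n_A2 = 1 − X; n_B2 = X; n_A1 = X.
Total moles n_T = 1 + X.
K_p = p_B2 p_A1 / (p_A2) with p_i = (n_i/n_T)·P.
At X = 0.43: the mole-fraction product g(X) = Π y_i^ν_i = 0.2268. Since K_p = g(X)·P^{1}, P = (K_p/g)^(1/1) = (0.953/0.2268)^(1/1) = 4.2 atm.

P = 4.2 atm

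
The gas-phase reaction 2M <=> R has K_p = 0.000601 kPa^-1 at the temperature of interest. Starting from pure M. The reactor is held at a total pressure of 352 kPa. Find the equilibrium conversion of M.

X = 0.264

Let X = conversion of M (basis 1 mol M); extent of reaction ξ = 0.5X.
Mole table: n_M = 1 − X; n_R = 0.5X.
n_T = Σnᵢ = 1 − 0.5X.
Mole fractions y_i = n_i/n_T; K_p = p_R / (p_M^2) with p_i = y_i·P.
Substituting and setting equal to 0.000601 kPa^-1 gives a polynomial in X; the root in (0,1) is X = 0.264.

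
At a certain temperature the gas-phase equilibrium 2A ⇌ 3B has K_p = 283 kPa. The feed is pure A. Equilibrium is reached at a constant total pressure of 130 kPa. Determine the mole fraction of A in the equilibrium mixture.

Basis: 1 mol A initially; let X = conversion of A. Extent ξ = 0.5X.
Moles: n_A = 1 − X; n_B = 1.5X.
n_T = Σnᵢ = 1 + 0.5X.
With p_i = (n_i/n_T)P, K_p = p_B^3 / (p_A^2).
Equating to 283 kPa and solving on 0 < X < 1: X = 0.550.
Then n_A = 0.45, n_T = 1.28, so y_A = 0.353.

y_A = 0.353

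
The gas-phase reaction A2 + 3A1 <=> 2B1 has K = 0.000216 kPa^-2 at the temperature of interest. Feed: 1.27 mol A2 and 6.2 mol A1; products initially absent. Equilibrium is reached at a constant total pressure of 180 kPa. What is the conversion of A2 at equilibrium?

X = 0.716

Let X = conversion of A2 (basis 1.27 mol A2); extent of reaction ξ = 1.27X.
Mole table: n_A2 = 1.27 − 1.27X; n_A1 = 6.2 − 3.81X; n_B1 = 2.54X.
Total moles n_T = 7.47 − 2.54X.
Mole fractions y_i = n_i/n_T; K = p_B1^2 / (p_A2 p_A1^3) with p_i = y_i·P.
Substituting and setting equal to 0.000216 kPa^-2 gives a polynomial in X; the root in (0,1) is X = 0.716.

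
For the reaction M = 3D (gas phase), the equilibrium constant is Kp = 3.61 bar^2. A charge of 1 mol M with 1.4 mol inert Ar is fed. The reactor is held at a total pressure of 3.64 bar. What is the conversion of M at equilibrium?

Take 1 mol M as basis and let X be its fractional conversion, so ξ = X.
Moles: n_M = 1 − X; n_D = 3X; n_I = 1.4 (inert).
Summing: n_T = 2.4 + 2X.
y_i = n_i/n_T, p_i = y_i·P. Kp = p_D^3 / (p_M).
Setting this equal to 3.61 bar^2 and taking the physical root (0 < X < 1) gives X = 0.396.

X = 0.396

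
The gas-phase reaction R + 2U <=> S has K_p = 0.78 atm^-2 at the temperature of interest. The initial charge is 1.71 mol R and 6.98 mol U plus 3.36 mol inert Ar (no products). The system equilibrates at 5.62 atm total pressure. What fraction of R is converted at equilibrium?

X = 0.832

Basis: 1.71 mol R initially; let X = conversion of R. Extent ξ = 1.71X.
Moles: n_R = 1.71 − 1.71X; n_U = 6.98 − 3.42X; n_S = 1.71X; n_I = 3.36 (inert).
n_T = Σnᵢ = 12.1 − 3.42X.
Mole fractions y_i = n_i/n_T; K_p = p_S / (p_R p_U^2) with p_i = y_i·P.
This yields a degree-3 equation in X; solving on (0,1), X = 0.832.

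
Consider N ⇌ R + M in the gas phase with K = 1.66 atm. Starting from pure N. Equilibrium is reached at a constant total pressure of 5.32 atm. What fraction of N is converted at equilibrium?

Take 1 mol N as basis and let X be its fractional conversion, so ξ = X.
Species balance: n_N = 1 − X; n_R = X; n_M = X.
n_T = Σnᵢ = 1 + X.
Mole fractions y_i = n_i/n_T; K = p_R p_M / (p_N) with p_i = y_i·P.
Substituting and setting equal to 1.66 atm gives a polynomial in X; the root in (0,1) is X = 0.488.

X = 0.488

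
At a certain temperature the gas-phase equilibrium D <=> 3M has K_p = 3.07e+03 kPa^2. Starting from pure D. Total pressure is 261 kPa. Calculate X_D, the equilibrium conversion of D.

Take 1 mol D as basis and let X be its fractional conversion, so ξ = X.
At extent ξ: n_D = 1 − X; n_M = 3X.
Summing: n_T = 1 + 2X.
With p_i = (n_i/n_T)P, K_p = p_M^3 / (p_D).
This yields a degree-3 equation in X; solving on (0,1), X = 0.132.

X = 0.132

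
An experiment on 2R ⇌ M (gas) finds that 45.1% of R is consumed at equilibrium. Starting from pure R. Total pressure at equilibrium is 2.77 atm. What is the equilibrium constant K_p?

Let X = conversion of R (basis 1 mol R); extent of reaction ξ = 0.5X.
Moles: n_R = 1 − X; n_M = 0.5X.
Summing: n_T = 1 − 0.5X.
At X = 0.451: n_R = 0.549, n_M = 0.226, n_T = 0.774.
p_i = (n_i/n_T)·P. K_p = p_M / (p_R^2) = 0.209 atm^-1.

K_p = 0.209 atm^-1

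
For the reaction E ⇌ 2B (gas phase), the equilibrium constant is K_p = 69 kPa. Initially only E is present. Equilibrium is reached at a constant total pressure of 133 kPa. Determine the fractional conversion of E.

Let X = conversion of E (basis 1 mol E); extent of reaction ξ = X.
Mole table: n_E = 1 − X; n_B = 2X.
Total moles n_T = 1 + X.
With p_i = (n_i/n_T)P, K_p = p_B^2 / (p_E).
Substituting and setting equal to 69 kPa gives a polynomial in X; the root in (0,1) is X = 0.339.

X = 0.339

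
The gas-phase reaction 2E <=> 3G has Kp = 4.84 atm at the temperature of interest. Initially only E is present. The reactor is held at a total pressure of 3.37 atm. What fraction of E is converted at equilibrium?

X = 0.506

Take 1 mol E as basis and let X be its fractional conversion, so ξ = 0.5X.
At extent ξ: n_E = 1 − X; n_G = 1.5X.
Summing: n_T = 1 + 0.5X.
With p_i = (n_i/n_T)P, Kp = p_G^3 / (p_E^2).
This yields a degree-3 equation in X; solving on (0,1), X = 0.506.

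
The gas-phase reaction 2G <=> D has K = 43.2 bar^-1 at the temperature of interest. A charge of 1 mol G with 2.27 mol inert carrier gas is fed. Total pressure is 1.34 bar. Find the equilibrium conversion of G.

Take 1 mol G as basis and let X be its fractional conversion, so ξ = 0.5X.
Species balance: n_G = 1 − X; n_D = 0.5X; n_I = 2.27 (inert).
Summing: n_T = 3.27 − 0.5X.
Mole fractions y_i = n_i/n_T; K = p_D / (p_G^2) with p_i = y_i·P.
This yields a degree-2 equation in X; solving on (0,1), X = 0.855.

X = 0.855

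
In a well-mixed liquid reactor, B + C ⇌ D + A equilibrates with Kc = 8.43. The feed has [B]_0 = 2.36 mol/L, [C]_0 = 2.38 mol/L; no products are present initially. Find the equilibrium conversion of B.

X = 0.747

Let X = conversion of B; extent ξ = 2.36·X mol/L.
Concentrations: [B] = 2.36 − 2.36X; [C] = 2.38 − 2.36X; [D] = 2.36X; [A] = 2.36X.
Kc = [D] [A] / ([B] [C]).
Equating to 8.43: the physical root is X = 0.747.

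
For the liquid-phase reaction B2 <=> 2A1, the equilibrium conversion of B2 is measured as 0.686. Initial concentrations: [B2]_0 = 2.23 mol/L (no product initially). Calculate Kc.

Kc = 13.4 mol/L

Let X = conversion of B2.
Concentrations: [B2] = 2.23 − 2.23X; [A1] = 4.46X.
At X = 0.686: [B2] = 0.7, [A1] = 3.06.
Kc = [A1]^2 / ([B2]) = 13.4 mol/L.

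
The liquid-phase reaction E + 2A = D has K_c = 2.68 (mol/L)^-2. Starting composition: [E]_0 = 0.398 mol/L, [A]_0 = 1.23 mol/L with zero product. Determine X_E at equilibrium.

Let X = conversion of E; extent ξ = 0.398·X mol/L.
Concentrations: [E] = 0.398 − 0.398X; [A] = 1.23 − 0.796X; [D] = 0.398X.
K_c = [D] / ([E] [A]^2).
Equating to 2.68 (mol/L)^-2: the physical root is X = 0.602.

X = 0.602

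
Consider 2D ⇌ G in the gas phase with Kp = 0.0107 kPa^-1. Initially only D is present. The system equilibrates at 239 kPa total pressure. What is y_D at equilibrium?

Let X = conversion of D (basis 1 mol D); extent of reaction ξ = 0.5X.
Species balance: n_D = 1 − X; n_G = 0.5X.
Summing: n_T = 1 − 0.5X.
y_i = n_i/n_T, p_i = y_i·P. Kp = p_G / (p_D^2).
Setting this equal to 0.0107 kPa^-1 and taking the physical root (0 < X < 1) gives X = 0.702.
Then n_D = 0.298, n_T = 0.649, so y_D = 0.460.

y_D = 0.460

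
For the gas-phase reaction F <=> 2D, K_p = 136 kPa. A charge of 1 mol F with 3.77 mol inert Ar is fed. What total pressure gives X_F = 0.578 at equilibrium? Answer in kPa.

Take 1 mol F as basis and let X be its fractional conversion, so ξ = X.
Mole table: n_F = 1 − X; n_D = 2X; n_I = 3.77 (inert).
Summing: n_T = 4.77 + X.
K_p = p_D^2 / (p_F) with p_i = (n_i/n_T)·P.
At X = 0.578: the mole-fraction product g(X) = Π y_i^ν_i = 0.5921. Since K_p = g(X)·P^{1}, P = (K_p/g)^(1/1) = (136/0.5921)^(1/1) = 230 kPa.

P = 230 kPa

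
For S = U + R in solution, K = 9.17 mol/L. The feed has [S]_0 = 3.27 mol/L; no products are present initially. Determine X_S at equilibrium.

X = 0.782

Let X = conversion of S; extent ξ = 3.27·X mol/L.
Concentrations: [S] = 3.27 − 3.27X; [U] = 3.27X; [R] = 3.27X.
K = [U] [R] / ([S]).
Setting equal to 9.17 and solving for X on (0,1) gives X = 0.782.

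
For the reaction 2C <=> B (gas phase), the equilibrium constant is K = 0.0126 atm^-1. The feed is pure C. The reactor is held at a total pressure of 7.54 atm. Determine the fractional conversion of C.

X = 0.149

Basis: 1 mol C initially; let X = conversion of C. Extent ξ = 0.5X.
Moles: n_C = 1 − X; n_B = 0.5X.
Summing: n_T = 1 − 0.5X.
With p_i = (n_i/n_T)P, K = p_B / (p_C^2).
Substituting and setting equal to 0.0126 atm^-1 gives a polynomial in X; the root in (0,1) is X = 0.149.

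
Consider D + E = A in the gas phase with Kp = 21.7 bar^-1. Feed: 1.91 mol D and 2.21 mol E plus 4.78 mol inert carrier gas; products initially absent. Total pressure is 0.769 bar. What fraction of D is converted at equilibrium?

Let X = conversion of D (basis 1.91 mol D); extent of reaction ξ = 1.91X.
Species balance: n_D = 1.91 − 1.91X; n_E = 2.21 − 1.91X; n_A = 1.91X; n_I = 4.78 (inert).
Total moles n_T = 8.9 − 1.91X.
With p_i = (n_i/n_T)P, Kp = p_A / (p_D p_E).
Substituting and setting equal to 21.7 bar^-1 gives a polynomial in X; the root in (0,1) is X = 0.671.

X = 0.671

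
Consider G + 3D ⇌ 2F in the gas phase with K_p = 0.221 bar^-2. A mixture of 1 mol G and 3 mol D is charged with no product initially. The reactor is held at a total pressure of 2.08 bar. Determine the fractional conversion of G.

Let X = conversion of G (basis 1 mol G); extent of reaction ξ = X.
Mole table: n_G = 1 − X; n_D = 3 − 3X; n_F = 2X.
n_T = Σnᵢ = 4 − 2X.
With p_i = (n_i/n_T)P, K_p = p_F^2 / (p_G p_D^3).
Substituting and setting equal to 0.221 bar^-2 gives a polynomial in X; the root in (0,1) is X = 0.336.

X = 0.336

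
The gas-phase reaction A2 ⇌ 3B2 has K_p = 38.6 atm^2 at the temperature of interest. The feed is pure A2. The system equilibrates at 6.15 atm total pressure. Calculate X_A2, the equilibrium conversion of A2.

Take 1 mol A2 as basis and let X be its fractional conversion, so ξ = X.
At extent ξ: n_A2 = 1 − X; n_B2 = 3X.
Total moles n_T = 1 + 2X.
y_i = n_i/n_T, p_i = y_i·P. K_p = p_B2^3 / (p_A2).
Equating to 38.6 atm^2 and solving on 0 < X < 1: X = 0.420.

X = 0.420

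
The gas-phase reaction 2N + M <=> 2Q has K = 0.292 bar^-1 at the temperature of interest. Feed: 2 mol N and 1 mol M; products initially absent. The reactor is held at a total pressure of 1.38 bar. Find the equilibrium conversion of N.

X = 0.249

Let X = conversion of N (basis 2 mol N); extent of reaction ξ = X.
Species balance: n_N = 2 − 2X; n_M = 1 − X; n_Q = 2X.
n_T = Σnᵢ = 3 − X.
With p_i = (n_i/n_T)P, K = p_Q^2 / (p_N^2 p_M).
Setting this equal to 0.292 bar^-1 and taking the physical root (0 < X < 1) gives X = 0.249.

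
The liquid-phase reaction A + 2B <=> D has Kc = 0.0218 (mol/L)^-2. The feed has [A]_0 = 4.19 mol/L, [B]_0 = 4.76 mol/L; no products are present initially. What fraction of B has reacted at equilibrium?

X = 0.324

Let X = conversion of B; extent ξ = 4.76X/2 mol/L.
Concentrations: [A] = 4.19 − 2.38X; [B] = 4.76 − 4.76X; [D] = 2.38X.
Kc = [D] / ([A] [B]^2).
Equating to 0.0218 (mol/L)^-2: the physical root is X = 0.324.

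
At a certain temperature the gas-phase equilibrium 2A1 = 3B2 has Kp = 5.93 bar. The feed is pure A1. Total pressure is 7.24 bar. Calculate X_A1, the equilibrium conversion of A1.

Take 1 mol A1 as basis and let X be its fractional conversion, so ξ = 0.5X.
Moles: n_A1 = 1 − X; n_B2 = 1.5X.
Total moles n_T = 1 + 0.5X.
y_i = n_i/n_T, p_i = y_i·P. Kp = p_B2^3 / (p_A1^2).
Substituting and setting equal to 5.93 bar gives a polynomial in X; the root in (0,1) is X = 0.449.

X = 0.449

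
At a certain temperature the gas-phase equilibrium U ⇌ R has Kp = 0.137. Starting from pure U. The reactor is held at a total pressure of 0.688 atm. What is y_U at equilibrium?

y_U = 0.880

Basis: 1 mol U initially; let X = conversion of U. Extent ξ = X.
Mole table: n_U = 1 − X; n_R = X.
Since Δν = 0, n_T = 1 throughout.
Mole fractions y_i = n_i/n_T; Kp = p_R / (p_U) with p_i = y_i·P.
Equating to 0.137 and solving on 0 < X < 1: X = 0.120.
Then n_U = 0.88, n_T = 1, so y_U = 0.880.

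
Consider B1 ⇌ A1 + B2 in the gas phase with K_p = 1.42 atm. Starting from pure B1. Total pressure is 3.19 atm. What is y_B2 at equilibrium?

y_B2 = 0.357

Basis: 1 mol B1 initially; let X = conversion of B1. Extent ξ = X.
Moles: n_B1 = 1 − X; n_A1 = X; n_B2 = X.
Total moles n_T = 1 + X.
y_i = n_i/n_T, p_i = y_i·P. K_p = p_A1 p_B2 / (p_B1).
Setting this equal to 1.42 atm and taking the physical root (0 < X < 1) gives X = 0.555.
Then n_B2 = 0.555, n_T = 1.56, so y_B2 = 0.357.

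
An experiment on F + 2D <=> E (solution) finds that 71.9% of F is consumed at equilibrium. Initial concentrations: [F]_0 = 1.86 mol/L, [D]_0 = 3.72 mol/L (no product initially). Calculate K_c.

Let X = conversion of F.
Concentrations: [F] = 1.86 − 1.86X; [D] = 3.72 − 3.72X; [E] = 1.86X.
At X = 0.719: [F] = 0.523, [D] = 1.05, [E] = 1.34.
K_c = [E] / ([F] [D]^2) = 2.34 (mol/L)^-2.

K_c = 2.34 (mol/L)^-2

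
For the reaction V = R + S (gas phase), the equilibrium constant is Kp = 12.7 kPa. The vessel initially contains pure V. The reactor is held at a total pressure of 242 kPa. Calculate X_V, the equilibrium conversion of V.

Basis: 1 mol V initially; let X = conversion of V. Extent ξ = X.
Species balance: n_V = 1 − X; n_R = X; n_S = X.
n_T = Σnᵢ = 1 + X.
Mole fractions y_i = n_i/n_T; Kp = p_R p_S / (p_V) with p_i = y_i·P.
Setting this equal to 12.7 kPa and taking the physical root (0 < X < 1) gives X = 0.223.

X = 0.223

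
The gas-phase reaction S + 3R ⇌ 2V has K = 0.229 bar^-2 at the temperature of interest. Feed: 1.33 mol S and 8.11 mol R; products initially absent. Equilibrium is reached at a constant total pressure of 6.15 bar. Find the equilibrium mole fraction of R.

Take 1.33 mol S as basis and let X be its fractional conversion, so ξ = 1.33X.
Moles: n_S = 1.33 − 1.33X; n_R = 8.11 − 3.99X; n_V = 2.66X.
n_T = Σnᵢ = 9.44 − 2.66X.
With p_i = (n_i/n_T)P, K = p_V^2 / (p_S p_R^3).
Setting this equal to 0.229 bar^-2 and taking the physical root (0 < X < 1) gives X = 0.813.
Then n_R = 4.87, n_T = 7.28, so y_R = 0.669.

y_R = 0.669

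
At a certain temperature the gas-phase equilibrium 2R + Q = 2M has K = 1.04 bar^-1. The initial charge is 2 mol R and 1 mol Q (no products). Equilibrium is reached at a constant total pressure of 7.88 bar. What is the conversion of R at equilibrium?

Let X = conversion of R (basis 2 mol R); extent of reaction ξ = X.
At extent ξ: n_R = 2 − 2X; n_Q = 1 − X; n_M = 2X.
n_T = Σnᵢ = 3 − X.
y_i = n_i/n_T, p_i = y_i·P. K = p_M^2 / (p_R^2 p_Q).
Setting this equal to 1.04 bar^-1 and taking the physical root (0 < X < 1) gives X = 0.551.

X = 0.551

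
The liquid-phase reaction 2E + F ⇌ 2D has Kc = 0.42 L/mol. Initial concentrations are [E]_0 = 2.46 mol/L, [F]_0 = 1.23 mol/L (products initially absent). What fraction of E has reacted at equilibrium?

X = 0.364

Let X = conversion of E; extent ξ = 2.46X/2 mol/L.
Concentrations: [E] = 2.46 − 2.46X; [F] = 1.23 − 1.23X; [D] = 2.46X.
Kc = [D]^2 / ([E]^2 [F]).
Solving Kc = 0.42 for X ∈ (0,1): X = 0.364.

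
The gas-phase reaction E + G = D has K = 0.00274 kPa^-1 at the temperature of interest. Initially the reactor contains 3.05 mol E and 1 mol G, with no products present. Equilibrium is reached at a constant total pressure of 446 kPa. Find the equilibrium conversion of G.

Let X = conversion of G (basis 1 mol G); extent of reaction ξ = X.
Species balance: n_E = 3.05 − X; n_G = 1 − X; n_D = X.
Summing: n_T = 4.05 − X.
y_i = n_i/n_T, p_i = y_i·P. K = p_D / (p_E p_G).
Equating to 0.00274 kPa^-1 and solving on 0 < X < 1: X = 0.468.

X = 0.468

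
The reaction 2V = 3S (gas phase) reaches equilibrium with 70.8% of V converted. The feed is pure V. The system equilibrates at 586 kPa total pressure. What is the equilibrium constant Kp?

Take 1 mol V as basis and let X be its fractional conversion, so ξ = 0.5X.
Mole table: n_V = 1 − X; n_S = 1.5X.
Summing: n_T = 1 + 0.5X.
At X = 0.708: n_V = 0.292, n_S = 1.06, n_T = 1.35.
p_i = (n_i/n_T)·P. Kp = p_S^3 / (p_V^2) = 6.08e+03 kPa.

Kp = 6.08e+03 kPa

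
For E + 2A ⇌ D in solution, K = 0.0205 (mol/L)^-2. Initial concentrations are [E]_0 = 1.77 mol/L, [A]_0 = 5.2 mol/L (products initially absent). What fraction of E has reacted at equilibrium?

Let X = conversion of E; extent ξ = 1.77·X mol/L.
Concentrations: [E] = 1.77 − 1.77X; [A] = 5.2 − 3.54X; [D] = 1.77X.
K = [D] / ([E] [A]^2).
This equals 0.0205 at X = 0.270 (the root in 0 < X < 1).

X = 0.270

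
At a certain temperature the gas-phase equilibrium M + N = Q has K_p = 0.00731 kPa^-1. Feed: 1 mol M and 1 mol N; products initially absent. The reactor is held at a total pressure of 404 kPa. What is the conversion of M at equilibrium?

Let X = conversion of M (basis 1 mol M); extent of reaction ξ = X.
Moles: n_M = 1 − X; n_N = 1 − X; n_Q = X.
Summing: n_T = 2 − X.
Mole fractions y_i = n_i/n_T; K_p = p_Q / (p_M p_N) with p_i = y_i·P.
Substituting and setting equal to 0.00731 kPa^-1 gives a polynomial in X; the root in (0,1) is X = 0.497.

X = 0.497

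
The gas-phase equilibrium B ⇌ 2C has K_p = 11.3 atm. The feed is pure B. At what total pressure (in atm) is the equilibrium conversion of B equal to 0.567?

Basis: 1 mol B initially; let X = conversion of B. Extent ξ = X.
Species balance: n_B = 1 − X; n_C = 2X.
n_T = Σnᵢ = 1 + X.
K_p = p_C^2 / (p_B) with p_i = (n_i/n_T)·P.
At X = 0.567: the mole-fraction product g(X) = Π y_i^ν_i = 1.895. Since K_p = g(X)·P^{1}, P = (K_p/g)^(1/1) = (11.3/1.895)^(1/1) = 5.96 atm.

P = 5.96 atm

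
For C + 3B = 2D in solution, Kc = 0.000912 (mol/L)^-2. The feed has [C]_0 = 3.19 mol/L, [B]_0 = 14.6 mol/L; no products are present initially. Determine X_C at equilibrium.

Let X = conversion of C; extent ξ = 3.19·X mol/L.
Concentrations: [C] = 3.19 − 3.19X; [B] = 14.6 − 9.57X; [D] = 6.38X.
Kc = [D]^2 / ([C] [B]^3).
This equals 0.000912 at X = 0.290 (the root in 0 < X < 1).

X = 0.290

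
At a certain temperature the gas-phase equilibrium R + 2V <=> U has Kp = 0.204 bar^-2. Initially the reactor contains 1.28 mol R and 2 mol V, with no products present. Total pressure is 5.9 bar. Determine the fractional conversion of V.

Let X = conversion of V (basis 2 mol V); extent of reaction ξ = X.
Mole table: n_R = 1.28 − X; n_V = 2 − 2X; n_U = X.
n_T = Σnᵢ = 3.28 − 2X.
y_i = n_i/n_T, p_i = y_i·P. Kp = p_U / (p_R p_V^2).
Equating to 0.204 bar^-2 and solving on 0 < X < 1: X = 0.627.

X = 0.627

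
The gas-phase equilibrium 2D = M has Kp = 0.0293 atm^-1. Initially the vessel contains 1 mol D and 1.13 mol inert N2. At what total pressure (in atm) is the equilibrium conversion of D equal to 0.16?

Take 1 mol D as basis and let X be its fractional conversion, so ξ = 0.5X.
At extent ξ: n_D = 1 − X; n_M = 0.5X; n_I = 1.13 (inert).
n_T = Σnᵢ = 2.13 − 0.5X.
Kp = p_M / (p_D^2) with p_i = (n_i/n_T)·P.
At X = 0.16: the mole-fraction product g(X) = Π y_i^ν_i = 0.2324. Since Kp = g(X)·P^{-1}, P = (g/Kp)^(1/1) = (0.2324/0.0293)^(1/1) = 7.93 atm.

P = 7.93 atm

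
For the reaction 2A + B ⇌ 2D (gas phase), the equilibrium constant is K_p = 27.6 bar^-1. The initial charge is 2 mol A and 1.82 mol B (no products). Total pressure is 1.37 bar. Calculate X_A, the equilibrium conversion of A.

Let X = conversion of A (basis 2 mol A); extent of reaction ξ = X.
Moles: n_A = 2 − 2X; n_B = 1.82 − X; n_D = 2X.
Summing: n_T = 3.82 − X.
y_i = n_i/n_T, p_i = y_i·P. K_p = p_D^2 / (p_A^2 p_B).
Setting this equal to 27.6 bar^-1 and taking the physical root (0 < X < 1) gives X = 0.782.

X = 0.782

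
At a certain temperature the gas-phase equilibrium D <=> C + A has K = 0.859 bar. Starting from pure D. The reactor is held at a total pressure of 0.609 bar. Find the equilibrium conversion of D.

Let X = conversion of D (basis 1 mol D); extent of reaction ξ = X.
Moles: n_D = 1 − X; n_C = X; n_A = X.
n_T = Σnᵢ = 1 + X.
y_i = n_i/n_T, p_i = y_i·P. K = p_C p_A / (p_D).
Equating to 0.859 bar and solving on 0 < X < 1: X = 0.765.

X = 0.765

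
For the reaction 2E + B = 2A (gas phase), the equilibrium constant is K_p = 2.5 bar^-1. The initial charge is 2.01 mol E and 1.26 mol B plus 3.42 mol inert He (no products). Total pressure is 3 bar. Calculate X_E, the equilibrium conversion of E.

Basis: 2.01 mol E initially; let X = conversion of E. Extent ξ = 1X.
Mole table: n_E = 2.01 − 2.01X; n_B = 1.26 − 1X; n_A = 2.01X; n_I = 3.42 (inert).
n_T = Σnᵢ = 6.69 − 1X.
y_i = n_i/n_T, p_i = y_i·P. K_p = p_A^2 / (p_E^2 p_B).
Substituting and setting equal to 2.5 bar^-1 gives a polynomial in X; the root in (0,1) is X = 0.491.

X = 0.491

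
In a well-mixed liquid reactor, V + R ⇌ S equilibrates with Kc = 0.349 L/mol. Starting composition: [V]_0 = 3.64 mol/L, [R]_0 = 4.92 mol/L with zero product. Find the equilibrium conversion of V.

Let X = conversion of V; extent ξ = 3.64·X mol/L.
Concentrations: [V] = 3.64 − 3.64X; [R] = 4.92 − 3.64X; [S] = 3.64X.
Kc = [S] / ([V] [R]).
This equals 0.349 at X = 0.515 (the root in 0 < X < 1).

X = 0.515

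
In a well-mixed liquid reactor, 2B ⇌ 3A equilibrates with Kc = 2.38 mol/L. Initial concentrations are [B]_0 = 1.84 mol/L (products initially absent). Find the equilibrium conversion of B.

Let X = conversion of B; extent ξ = 1.84X/2 mol/L.
Concentrations: [B] = 1.84 − 1.84X; [A] = 2.76X.
Kc = [A]^3 / ([B]^2).
Equating to 2.38 mol/L: the physical root is X = 0.474.

X = 0.474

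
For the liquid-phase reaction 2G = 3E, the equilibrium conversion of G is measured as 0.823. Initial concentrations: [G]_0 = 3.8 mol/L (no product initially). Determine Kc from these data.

Let X = conversion of G.
Concentrations: [G] = 3.8 − 3.8X; [E] = 5.7X.
At X = 0.823: [G] = 0.673, [E] = 4.69.
Kc = [E]^3 / ([G]^2) = 228 mol/L.

Kc = 228 mol/L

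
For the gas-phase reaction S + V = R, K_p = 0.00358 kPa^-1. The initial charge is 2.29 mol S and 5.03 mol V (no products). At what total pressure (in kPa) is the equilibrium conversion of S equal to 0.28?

Take 2.29 mol S as basis and let X be its fractional conversion, so ξ = 2.29X.
At extent ξ: n_S = 2.29 − 2.29X; n_V = 5.03 − 2.29X; n_R = 2.29X.
Total moles n_T = 7.32 − 2.29X.
K_p = p_R / (p_S p_V) with p_i = (n_i/n_T)·P.
At X = 0.28: the mole-fraction product g(X) = Π y_i^ν_i = 0.5918. Since K_p = g(X)·P^{-1}, P = (g/K_p)^(1/1) = (0.5918/0.00358)^(1/1) = 165 kPa.

P = 165 kPa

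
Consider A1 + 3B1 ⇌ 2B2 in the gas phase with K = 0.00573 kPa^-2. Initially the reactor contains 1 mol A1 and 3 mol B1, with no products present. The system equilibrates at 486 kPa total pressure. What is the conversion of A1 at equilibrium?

Basis: 1 mol A1 initially; let X = conversion of A1. Extent ξ = X.
Species balance: n_A1 = 1 − X; n_B1 = 3 − 3X; n_B2 = 2X.
Total moles n_T = 4 − 2X.
With p_i = (n_i/n_T)P, K = p_B2^2 / (p_A1 p_B1^3).
This yields a degree-4 equation in X; solving on (0,1), X = 0.857.

X = 0.857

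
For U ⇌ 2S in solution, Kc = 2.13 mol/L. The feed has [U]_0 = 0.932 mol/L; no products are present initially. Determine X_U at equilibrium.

X = 0.522

Let X = conversion of U; extent ξ = 0.932·X mol/L.
Concentrations: [U] = 0.932 − 0.932X; [S] = 1.86X.
Kc = [S]^2 / ([U]).
Setting equal to 2.13 and solving for X on (0,1) gives X = 0.522.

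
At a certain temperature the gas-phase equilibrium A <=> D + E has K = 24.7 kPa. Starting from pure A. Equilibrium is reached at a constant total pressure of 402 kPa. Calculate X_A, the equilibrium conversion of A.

X = 0.241

Let X = conversion of A (basis 1 mol A); extent of reaction ξ = X.
Species balance: n_A = 1 − X; n_D = X; n_E = X.
Total moles n_T = 1 + X.
With p_i = (n_i/n_T)P, K = p_D p_E / (p_A).
Substituting and setting equal to 24.7 kPa gives a polynomial in X; the root in (0,1) is X = 0.241.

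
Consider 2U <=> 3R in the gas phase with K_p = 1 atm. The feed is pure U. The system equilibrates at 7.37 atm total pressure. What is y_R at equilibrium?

y_R = 0.375

Basis: 1 mol U initially; let X = conversion of U. Extent ξ = 0.5X.
Mole table: n_U = 1 − X; n_R = 1.5X.
n_T = Σnᵢ = 1 + 0.5X.
Mole fractions y_i = n_i/n_T; K_p = p_R^3 / (p_U^2) with p_i = y_i·P.
This yields a degree-3 equation in X; solving on (0,1), X = 0.286.
Then n_R = 0.429, n_T = 1.14, so y_R = 0.375.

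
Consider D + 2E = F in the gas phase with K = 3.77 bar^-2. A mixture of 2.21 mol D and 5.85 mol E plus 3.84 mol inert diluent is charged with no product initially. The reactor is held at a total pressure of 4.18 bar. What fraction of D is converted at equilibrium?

Let X = conversion of D (basis 2.21 mol D); extent of reaction ξ = 2.21X.
Species balance: n_D = 2.21 − 2.21X; n_E = 5.85 − 4.42X; n_F = 2.21X; n_I = 3.84 (inert).
n_T = Σnᵢ = 11.9 − 4.42X.
Mole fractions y_i = n_i/n_T; K = p_F / (p_D p_E^2) with p_i = y_i·P.
Setting this equal to 3.77 bar^-2 and taking the physical root (0 < X < 1) gives X = 0.825.

X = 0.825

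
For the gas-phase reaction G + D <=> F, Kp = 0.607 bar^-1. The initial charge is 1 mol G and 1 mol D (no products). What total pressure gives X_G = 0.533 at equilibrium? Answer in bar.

Take 1 mol G as basis and let X be its fractional conversion, so ξ = X.
Mole table: n_G = 1 − X; n_D = 1 − X; n_F = X.
Total moles n_T = 2 − X.
Kp = p_F / (p_G p_D) with p_i = (n_i/n_T)·P.
At X = 0.533: the mole-fraction product g(X) = Π y_i^ν_i = 3.585. Since Kp = g(X)·P^{-1}, P = (g/Kp)^(1/1) = (3.585/0.607)^(1/1) = 5.91 bar.

P = 5.91 bar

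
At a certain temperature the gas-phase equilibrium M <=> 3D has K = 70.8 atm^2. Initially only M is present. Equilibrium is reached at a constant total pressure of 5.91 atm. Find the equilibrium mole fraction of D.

Basis: 1 mol M initially; let X = conversion of M. Extent ξ = X.
Mole table: n_M = 1 − X; n_D = 3X.
Total moles n_T = 1 + 2X.
With p_i = (n_i/n_T)P, K = p_D^3 / (p_M).
This yields a degree-3 equation in X; solving on (0,1), X = 0.531.
Then n_D = 1.59, n_T = 2.06, so y_D = 0.773.

y_D = 0.773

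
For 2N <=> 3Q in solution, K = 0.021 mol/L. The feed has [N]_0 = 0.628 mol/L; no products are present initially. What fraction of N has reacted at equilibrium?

X = 0.187

Let X = conversion of N; extent ξ = 0.628X/2 mol/L.
Concentrations: [N] = 0.628 − 0.628X; [Q] = 0.942X.
K = [Q]^3 / ([N]^2).
Setting equal to 0.021 and solving for X on (0,1) gives X = 0.187.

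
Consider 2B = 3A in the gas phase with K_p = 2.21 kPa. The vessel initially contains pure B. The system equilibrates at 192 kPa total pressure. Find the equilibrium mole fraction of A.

Basis: 1 mol B initially; let X = conversion of B. Extent ξ = 0.5X.
Species balance: n_B = 1 − X; n_A = 1.5X.
Total moles n_T = 1 + 0.5X.
y_i = n_i/n_T, p_i = y_i·P. K_p = p_A^3 / (p_B^2).
Equating to 2.21 kPa and solving on 0 < X < 1: X = 0.139.
Then n_A = 0.209, n_T = 1.07, so y_A = 0.195.

y_A = 0.195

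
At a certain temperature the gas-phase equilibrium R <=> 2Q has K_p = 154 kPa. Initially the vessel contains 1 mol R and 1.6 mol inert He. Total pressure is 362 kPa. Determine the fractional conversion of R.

Let X = conversion of R (basis 1 mol R); extent of reaction ξ = X.
Moles: n_R = 1 − X; n_Q = 2X; n_I = 1.6 (inert).
Total moles n_T = 2.6 + X.
With p_i = (n_i/n_T)P, K_p = p_Q^2 / (p_R).
This yields a degree-2 equation in X; solving on (0,1), X = 0.429.

X = 0.429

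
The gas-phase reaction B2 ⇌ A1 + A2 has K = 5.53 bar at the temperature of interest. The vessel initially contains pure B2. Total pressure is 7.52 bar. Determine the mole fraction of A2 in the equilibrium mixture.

y_A2 = 0.394

Take 1 mol B2 as basis and let X be its fractional conversion, so ξ = X.
Mole table: n_B2 = 1 − X; n_A1 = X; n_A2 = X.
n_T = Σnᵢ = 1 + X.
With p_i = (n_i/n_T)P, K = p_A1 p_A2 / (p_B2).
Equating to 5.53 bar and solving on 0 < X < 1: X = 0.651.
Then n_A2 = 0.651, n_T = 1.65, so y_A2 = 0.394.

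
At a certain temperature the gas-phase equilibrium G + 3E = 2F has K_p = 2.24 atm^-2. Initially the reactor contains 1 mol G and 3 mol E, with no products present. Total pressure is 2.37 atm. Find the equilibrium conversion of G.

X = 0.578

Let X = conversion of G (basis 1 mol G); extent of reaction ξ = X.
Species balance: n_G = 1 − X; n_E = 3 − 3X; n_F = 2X.
Summing: n_T = 4 − 2X.
Mole fractions y_i = n_i/n_T; K_p = p_F^2 / (p_G p_E^3) with p_i = y_i·P.
This yields a degree-4 equation in X; solving on (0,1), X = 0.578.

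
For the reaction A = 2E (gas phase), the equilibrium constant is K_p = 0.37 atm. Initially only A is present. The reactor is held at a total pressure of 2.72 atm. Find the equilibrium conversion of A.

X = 0.181

Let X = conversion of A (basis 1 mol A); extent of reaction ξ = X.
At extent ξ: n_A = 1 − X; n_E = 2X.
n_T = Σnᵢ = 1 + X.
Mole fractions y_i = n_i/n_T; K_p = p_E^2 / (p_A) with p_i = y_i·P.
Setting this equal to 0.37 atm and taking the physical root (0 < X < 1) gives X = 0.181.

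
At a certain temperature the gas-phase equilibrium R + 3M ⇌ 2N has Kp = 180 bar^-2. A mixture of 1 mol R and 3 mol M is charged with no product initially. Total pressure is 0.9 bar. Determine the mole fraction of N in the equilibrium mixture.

y_N = 0.607

Take 1 mol R as basis and let X be its fractional conversion, so ξ = X.
Mole table: n_R = 1 − X; n_M = 3 − 3X; n_N = 2X.
Total moles n_T = 4 − 2X.
Mole fractions y_i = n_i/n_T; Kp = p_N^2 / (p_R p_M^3) with p_i = y_i·P.
Substituting and setting equal to 180 bar^-2 gives a polynomial in X; the root in (0,1) is X = 0.755.
Then n_N = 1.51, n_T = 2.49, so y_N = 0.607.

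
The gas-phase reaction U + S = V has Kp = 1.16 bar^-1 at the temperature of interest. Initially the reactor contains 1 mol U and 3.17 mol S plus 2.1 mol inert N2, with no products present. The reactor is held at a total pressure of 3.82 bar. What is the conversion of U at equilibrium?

Take 1 mol U as basis and let X be its fractional conversion, so ξ = X.
Species balance: n_U = 1 − X; n_S = 3.17 − X; n_V = X; n_I = 2.1 (inert).
Summing: n_T = 6.27 − X.
y_i = n_i/n_T, p_i = y_i·P. Kp = p_V / (p_U p_S).
Equating to 1.16 bar^-1 and solving on 0 < X < 1: X = 0.664.

X = 0.664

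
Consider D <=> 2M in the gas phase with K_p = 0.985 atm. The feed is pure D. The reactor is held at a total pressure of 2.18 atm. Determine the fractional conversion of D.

X = 0.319

Let X = conversion of D (basis 1 mol D); extent of reaction ξ = X.
Mole table: n_D = 1 − X; n_M = 2X.
Summing: n_T = 1 + X.
With p_i = (n_i/n_T)P, K_p = p_M^2 / (p_D).
This yields a degree-2 equation in X; solving on (0,1), X = 0.319.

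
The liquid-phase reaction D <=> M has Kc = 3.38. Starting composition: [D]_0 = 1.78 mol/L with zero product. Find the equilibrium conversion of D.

Let X = conversion of D; extent ξ = 1.78·X mol/L.
Concentrations: [D] = 1.78 − 1.78X; [M] = 1.78X.
Kc = [M] / ([D]).
Setting equal to 3.38 and solving for X on (0,1) gives X = 0.772.

X = 0.772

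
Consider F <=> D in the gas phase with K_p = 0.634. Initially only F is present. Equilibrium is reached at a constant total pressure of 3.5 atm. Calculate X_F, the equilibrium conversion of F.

Take 1 mol F as basis and let X be its fractional conversion, so ξ = X.
Mole table: n_F = 1 − X; n_D = X.
n_T stays at 1 (no change in mole number).
Mole fractions y_i = n_i/n_T; K_p = p_D / (p_F) with p_i = y_i·P.
Equating to 0.634 and solving on 0 < X < 1: X = 0.388.

X = 0.388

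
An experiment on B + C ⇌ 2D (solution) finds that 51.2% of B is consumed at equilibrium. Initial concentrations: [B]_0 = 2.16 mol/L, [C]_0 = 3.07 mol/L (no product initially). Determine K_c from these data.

Let X = conversion of B.
Concentrations: [B] = 2.16 − 2.16X; [C] = 3.07 − 2.16X; [D] = 4.32X.
At X = 0.512: [B] = 1.05, [C] = 1.96, [D] = 2.21.
K_c = [D]^2 / ([B] [C]) = 2.36.

K_c = 2.36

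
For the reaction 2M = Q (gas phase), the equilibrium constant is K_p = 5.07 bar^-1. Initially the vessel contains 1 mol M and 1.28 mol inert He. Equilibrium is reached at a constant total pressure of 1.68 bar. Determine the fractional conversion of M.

Take 1 mol M as basis and let X be its fractional conversion, so ξ = 0.5X.
Mole table: n_M = 1 − X; n_Q = 0.5X; n_I = 1.28 (inert).
Summing: n_T = 2.28 − 0.5X.
Mole fractions y_i = n_i/n_T; K_p = p_Q / (p_M^2) with p_i = y_i·P.
Equating to 5.07 bar^-1 and solving on 0 < X < 1: X = 0.716.

X = 0.716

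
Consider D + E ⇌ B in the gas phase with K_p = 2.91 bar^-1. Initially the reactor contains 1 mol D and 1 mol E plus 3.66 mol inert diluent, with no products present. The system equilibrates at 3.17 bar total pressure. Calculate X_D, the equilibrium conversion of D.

Basis: 1 mol D initially; let X = conversion of D. Extent ξ = X.
Species balance: n_D = 1 − X; n_E = 1 − X; n_B = X; n_I = 3.66 (inert).
Total moles n_T = 5.66 − X.
With p_i = (n_i/n_T)P, K_p = p_B / (p_D p_E).
Equating to 2.91 bar^-1 and solving on 0 < X < 1: X = 0.481.

X = 0.481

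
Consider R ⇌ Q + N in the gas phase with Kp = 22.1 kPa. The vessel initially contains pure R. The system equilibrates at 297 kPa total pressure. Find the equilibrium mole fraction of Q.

y_Q = 0.208

Take 1 mol R as basis and let X be its fractional conversion, so ξ = X.
At extent ξ: n_R = 1 − X; n_Q = X; n_N = X.
Total moles n_T = 1 + X.
Mole fractions y_i = n_i/n_T; Kp = p_Q p_N / (p_R) with p_i = y_i·P.
Setting this equal to 22.1 kPa and taking the physical root (0 < X < 1) gives X = 0.263.
Then n_Q = 0.263, n_T = 1.26, so y_Q = 0.208.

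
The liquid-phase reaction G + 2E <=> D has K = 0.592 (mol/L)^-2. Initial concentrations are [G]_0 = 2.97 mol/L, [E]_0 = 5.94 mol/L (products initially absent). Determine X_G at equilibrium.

Let X = conversion of G; extent ξ = 2.97·X mol/L.
Concentrations: [G] = 2.97 − 2.97X; [E] = 5.94 − 5.94X; [D] = 2.97X.
K = [D] / ([G] [E]^2).
This equals 0.592 at X = 0.681 (the root in 0 < X < 1).

X = 0.681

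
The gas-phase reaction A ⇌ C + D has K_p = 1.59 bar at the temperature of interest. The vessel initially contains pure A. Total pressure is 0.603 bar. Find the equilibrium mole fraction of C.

Basis: 1 mol A initially; let X = conversion of A. Extent ξ = X.
Species balance: n_A = 1 − X; n_C = X; n_D = X.
n_T = Σnᵢ = 1 + X.
With p_i = (n_i/n_T)P, K_p = p_C p_D / (p_A).
This yields a degree-2 equation in X; solving on (0,1), X = 0.851.
Then n_C = 0.851, n_T = 1.85, so y_C = 0.460.

y_C = 0.460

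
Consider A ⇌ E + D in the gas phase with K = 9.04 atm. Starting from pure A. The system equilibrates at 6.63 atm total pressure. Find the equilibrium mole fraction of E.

Take 1 mol A as basis and let X be its fractional conversion, so ξ = X.
Mole table: n_A = 1 − X; n_E = X; n_D = X.
Summing: n_T = 1 + X.
y_i = n_i/n_T, p_i = y_i·P. K = p_E p_D / (p_A).
Equating to 9.04 atm and solving on 0 < X < 1: X = 0.760.
Then n_E = 0.76, n_T = 1.76, so y_E = 0.432.

y_E = 0.432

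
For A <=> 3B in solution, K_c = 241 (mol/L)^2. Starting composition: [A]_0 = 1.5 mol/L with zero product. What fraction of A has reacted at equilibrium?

X = 0.847

Let X = conversion of A; extent ξ = 1.5·X mol/L.
Concentrations: [A] = 1.5 − 1.5X; [B] = 4.5X.
K_c = [B]^3 / ([A]).
This equals 241 at X = 0.847 (the root in 0 < X < 1).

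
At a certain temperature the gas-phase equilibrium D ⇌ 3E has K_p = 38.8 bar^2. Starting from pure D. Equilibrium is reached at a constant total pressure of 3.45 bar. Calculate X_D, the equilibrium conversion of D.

Take 1 mol D as basis and let X be its fractional conversion, so ξ = X.
At extent ξ: n_D = 1 − X; n_E = 3X.
n_T = Σnᵢ = 1 + 2X.
y_i = n_i/n_T, p_i = y_i·P. K_p = p_E^3 / (p_D).
Setting this equal to 38.8 bar^2 and taking the physical root (0 < X < 1) gives X = 0.614.

X = 0.614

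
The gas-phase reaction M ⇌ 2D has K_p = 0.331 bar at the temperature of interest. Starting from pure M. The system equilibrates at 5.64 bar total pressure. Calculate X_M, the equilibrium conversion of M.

X = 0.120

Take 1 mol M as basis and let X be its fractional conversion, so ξ = X.
Species balance: n_M = 1 − X; n_D = 2X.
Total moles n_T = 1 + X.
Mole fractions y_i = n_i/n_T; K_p = p_D^2 / (p_M) with p_i = y_i·P.
Equating to 0.331 bar and solving on 0 < X < 1: X = 0.120.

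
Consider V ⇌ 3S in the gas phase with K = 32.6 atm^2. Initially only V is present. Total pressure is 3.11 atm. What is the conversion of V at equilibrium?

Let X = conversion of V (basis 1 mol V); extent of reaction ξ = X.
Mole table: n_V = 1 − X; n_S = 3X.
Total moles n_T = 1 + 2X.
y_i = n_i/n_T, p_i = y_i·P. K = p_S^3 / (p_V).
Setting this equal to 32.6 atm^2 and taking the physical root (0 < X < 1) gives X = 0.620.

X = 0.620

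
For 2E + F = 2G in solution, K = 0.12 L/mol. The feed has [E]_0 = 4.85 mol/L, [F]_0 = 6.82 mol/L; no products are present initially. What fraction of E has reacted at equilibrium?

X = 0.453

Let X = conversion of E; extent ξ = 4.85X/2 mol/L.
Concentrations: [E] = 4.85 − 4.85X; [F] = 6.82 − 2.42X; [G] = 4.85X.
K = [G]^2 / ([E]^2 [F]).
Equating to 0.12 L/mol: the physical root is X = 0.453.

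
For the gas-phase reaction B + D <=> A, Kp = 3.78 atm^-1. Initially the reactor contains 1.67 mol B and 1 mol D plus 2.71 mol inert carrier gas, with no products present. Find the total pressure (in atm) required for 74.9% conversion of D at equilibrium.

Basis: 1 mol D initially; let X = conversion of D. Extent ξ = X.
Moles: n_B = 1.67 − X; n_D = 1 − X; n_A = X; n_I = 2.71 (inert).
Summing: n_T = 5.38 − X.
Kp = p_A / (p_B p_D) with p_i = (n_i/n_T)·P.
At X = 0.749: the mole-fraction product g(X) = Π y_i^ν_i = 15. Since Kp = g(X)·P^{-1}, P = (g/Kp)^(1/1) = (15/3.78)^(1/1) = 3.97 atm.

P = 3.97 atm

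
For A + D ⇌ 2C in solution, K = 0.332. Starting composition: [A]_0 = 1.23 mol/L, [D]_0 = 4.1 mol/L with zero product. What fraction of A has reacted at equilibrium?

Let X = conversion of A; extent ξ = 1.23·X mol/L.
Concentrations: [A] = 1.23 − 1.23X; [D] = 4.1 − 1.23X; [C] = 2.46X.
K = [C]^2 / ([A] [D]).
Setting equal to 0.332 and solving for X on (0,1) gives X = 0.387.

X = 0.387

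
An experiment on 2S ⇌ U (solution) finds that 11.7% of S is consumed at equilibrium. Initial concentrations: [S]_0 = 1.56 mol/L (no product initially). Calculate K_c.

Let X = conversion of S.
Concentrations: [S] = 1.56 − 1.56X; [U] = 0.78X.
At X = 0.117: [S] = 1.38, [U] = 0.0913.
K_c = [U] / ([S]^2) = 0.0481 L/mol.

K_c = 0.0481 L/mol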